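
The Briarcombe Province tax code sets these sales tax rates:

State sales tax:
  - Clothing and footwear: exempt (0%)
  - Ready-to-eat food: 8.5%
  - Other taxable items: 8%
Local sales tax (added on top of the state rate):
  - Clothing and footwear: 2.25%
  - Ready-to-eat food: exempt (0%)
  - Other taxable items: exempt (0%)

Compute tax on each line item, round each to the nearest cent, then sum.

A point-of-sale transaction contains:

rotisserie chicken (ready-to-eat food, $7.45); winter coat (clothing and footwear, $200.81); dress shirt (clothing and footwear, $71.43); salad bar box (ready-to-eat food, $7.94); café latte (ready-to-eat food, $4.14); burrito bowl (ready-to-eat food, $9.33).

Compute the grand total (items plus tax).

Rotisserie chicken $7.45: ready-to-eat food → 8.5% + 0% local = 8.5% → $0.63
Winter coat $200.81: clothing and footwear → 0% + 2.25% local = 2.25% → $4.52
Dress shirt $71.43: clothing and footwear → 0% + 2.25% local = 2.25% → $1.61
Salad bar box $7.94: ready-to-eat food → 8.5% + 0% local = 8.5% → $0.67
Café latte $4.14: ready-to-eat food → 8.5% + 0% local = 8.5% → $0.35
Burrito bowl $9.33: ready-to-eat food → 8.5% + 0% local = 8.5% → $0.79
Subtotal = $301.10; tax = $8.57; total due = $309.67

$309.67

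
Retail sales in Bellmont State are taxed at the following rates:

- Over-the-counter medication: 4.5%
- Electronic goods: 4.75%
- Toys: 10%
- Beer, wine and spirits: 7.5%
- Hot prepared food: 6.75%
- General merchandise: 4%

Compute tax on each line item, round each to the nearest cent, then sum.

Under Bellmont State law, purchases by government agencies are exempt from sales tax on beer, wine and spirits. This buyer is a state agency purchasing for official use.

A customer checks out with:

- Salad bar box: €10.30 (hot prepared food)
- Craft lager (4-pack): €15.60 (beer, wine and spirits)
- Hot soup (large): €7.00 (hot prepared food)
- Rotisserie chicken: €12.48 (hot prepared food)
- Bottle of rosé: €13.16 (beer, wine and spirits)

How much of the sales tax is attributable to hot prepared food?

Salad bar box €10.30: hot prepared food → 6.75% → €0.70
Hot soup (large) €7.00: hot prepared food → 6.75% → €0.47
Rotisserie chicken €12.48: hot prepared food → 6.75% → €0.84
Tax on hot prepared food = €0.70 + €0.47 + €0.84 = €2.01

€2.01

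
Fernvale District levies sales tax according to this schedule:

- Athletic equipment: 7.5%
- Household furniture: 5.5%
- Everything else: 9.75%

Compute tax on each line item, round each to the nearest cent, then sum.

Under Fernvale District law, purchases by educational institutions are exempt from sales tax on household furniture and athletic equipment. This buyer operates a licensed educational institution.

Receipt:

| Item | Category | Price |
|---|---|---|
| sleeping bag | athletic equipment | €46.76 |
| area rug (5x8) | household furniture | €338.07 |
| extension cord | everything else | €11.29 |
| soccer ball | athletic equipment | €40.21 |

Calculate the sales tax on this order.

€1.10

Sleeping bag €46.76: athletic equipment, buyer-exempt → 0% → €0.00
Area rug (5x8) €338.07: household furniture, buyer-exempt → 0% → €0.00
Extension cord €11.29: everything else → 9.75% → €1.10
Soccer ball €40.21: athletic equipment, buyer-exempt → 0% → €0.00
Total tax = €1.10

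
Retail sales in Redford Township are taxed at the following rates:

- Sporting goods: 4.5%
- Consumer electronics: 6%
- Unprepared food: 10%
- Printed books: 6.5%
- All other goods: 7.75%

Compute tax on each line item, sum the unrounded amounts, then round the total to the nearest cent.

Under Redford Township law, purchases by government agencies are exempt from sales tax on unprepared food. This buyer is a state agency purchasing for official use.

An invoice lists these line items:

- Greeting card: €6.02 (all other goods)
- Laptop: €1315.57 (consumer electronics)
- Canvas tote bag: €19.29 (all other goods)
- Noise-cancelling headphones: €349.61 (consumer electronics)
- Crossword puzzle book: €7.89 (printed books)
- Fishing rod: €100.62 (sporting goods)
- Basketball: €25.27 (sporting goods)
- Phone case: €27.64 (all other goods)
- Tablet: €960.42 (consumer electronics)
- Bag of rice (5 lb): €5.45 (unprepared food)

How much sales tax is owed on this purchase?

Greeting card €6.02: all other goods → 7.75% → €0.46655
Laptop €1315.57: consumer electronics → 6% → €78.9342
Canvas tote bag €19.29: all other goods → 7.75% → €1.494975
Noise-cancelling headphones €349.61: consumer electronics → 6% → €20.9766
Crossword puzzle book €7.89: printed books → 6.5% → €0.51285
Fishing rod €100.62: sporting goods → 4.5% → €4.5279
Basketball €25.27: sporting goods → 4.5% → €1.13715
Phone case €27.64: all other goods → 7.75% → €2.1421
Tablet €960.42: consumer electronics → 6% → €57.6252
Bag of rice (5 lb) €5.45: unprepared food, buyer-exempt → 0% → €0.00
Unrounded tax sum = €167.817525 → €167.82

€167.82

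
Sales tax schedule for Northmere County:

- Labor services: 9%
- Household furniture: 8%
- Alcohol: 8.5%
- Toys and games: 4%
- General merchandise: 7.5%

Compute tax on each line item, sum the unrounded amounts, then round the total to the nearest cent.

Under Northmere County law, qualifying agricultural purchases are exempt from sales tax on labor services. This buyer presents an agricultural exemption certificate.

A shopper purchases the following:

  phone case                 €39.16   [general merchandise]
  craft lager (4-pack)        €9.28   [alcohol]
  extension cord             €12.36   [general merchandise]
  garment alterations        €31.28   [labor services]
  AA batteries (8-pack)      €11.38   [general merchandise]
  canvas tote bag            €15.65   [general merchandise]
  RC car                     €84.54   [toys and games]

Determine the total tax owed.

Phone case €39.16: general merchandise → 7.5% → €2.937
Craft lager (4-pack) €9.28: alcohol → 8.5% → €0.7888
Extension cord €12.36: general merchandise → 7.5% → €0.927
Garment alterations €31.28: labor services, buyer-exempt → 0% → €0.00
AA batteries (8-pack) €11.38: general merchandise → 7.5% → €0.8535
Canvas tote bag €15.65: general merchandise → 7.5% → €1.17375
RC car €84.54: toys and games → 4% → €3.3816
Unrounded tax sum = €10.06165 → €10.06

€10.06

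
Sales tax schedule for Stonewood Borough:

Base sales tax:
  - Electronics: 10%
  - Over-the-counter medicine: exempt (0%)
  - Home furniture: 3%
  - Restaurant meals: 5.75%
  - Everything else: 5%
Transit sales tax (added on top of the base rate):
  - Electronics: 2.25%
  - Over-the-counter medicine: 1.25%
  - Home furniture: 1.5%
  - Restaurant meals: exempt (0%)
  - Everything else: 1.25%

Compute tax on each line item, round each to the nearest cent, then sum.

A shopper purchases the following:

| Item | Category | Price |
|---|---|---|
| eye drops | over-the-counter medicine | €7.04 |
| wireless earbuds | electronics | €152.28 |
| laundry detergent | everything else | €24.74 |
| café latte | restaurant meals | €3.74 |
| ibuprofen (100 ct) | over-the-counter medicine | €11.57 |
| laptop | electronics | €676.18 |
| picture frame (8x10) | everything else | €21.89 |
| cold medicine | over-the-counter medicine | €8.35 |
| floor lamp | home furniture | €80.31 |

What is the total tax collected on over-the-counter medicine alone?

€0.33

Eye drops €7.04: over-the-counter medicine → 0% + 1.25% transit = 1.25% → €0.09
Ibuprofen (100 ct) €11.57: over-the-counter medicine → 0% + 1.25% transit = 1.25% → €0.14
Cold medicine €8.35: over-the-counter medicine → 0% + 1.25% transit = 1.25% → €0.10
Tax on over-the-counter medicine = €0.09 + €0.14 + €0.10 = €0.33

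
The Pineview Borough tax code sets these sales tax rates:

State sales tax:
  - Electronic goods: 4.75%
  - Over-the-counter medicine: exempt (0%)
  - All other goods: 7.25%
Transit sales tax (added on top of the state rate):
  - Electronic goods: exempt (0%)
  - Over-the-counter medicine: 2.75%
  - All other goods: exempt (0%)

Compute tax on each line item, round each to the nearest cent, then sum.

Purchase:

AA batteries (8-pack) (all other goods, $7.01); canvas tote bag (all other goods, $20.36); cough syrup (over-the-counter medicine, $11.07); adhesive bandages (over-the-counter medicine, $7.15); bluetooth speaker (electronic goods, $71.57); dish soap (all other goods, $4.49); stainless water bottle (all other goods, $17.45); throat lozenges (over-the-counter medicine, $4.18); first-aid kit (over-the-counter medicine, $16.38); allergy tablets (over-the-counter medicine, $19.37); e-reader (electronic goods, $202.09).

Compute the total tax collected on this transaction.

$18.18

AA batteries (8-pack) $7.01: all other goods → 7.25% + 0% transit = 7.25% → $0.51
Canvas tote bag $20.36: all other goods → 7.25% + 0% transit = 7.25% → $1.48
Cough syrup $11.07: over-the-counter medicine → 0% + 2.75% transit = 2.75% → $0.30
Adhesive bandages $7.15: over-the-counter medicine → 0% + 2.75% transit = 2.75% → $0.20
Bluetooth speaker $71.57: electronic goods → 4.75% + 0% transit = 4.75% → $3.40
Dish soap $4.49: all other goods → 7.25% + 0% transit = 7.25% → $0.33
Stainless water bottle $17.45: all other goods → 7.25% + 0% transit = 7.25% → $1.27
Throat lozenges $4.18: over-the-counter medicine → 0% + 2.75% transit = 2.75% → $0.11
First-aid kit $16.38: over-the-counter medicine → 0% + 2.75% transit = 2.75% → $0.45
Allergy tablets $19.37: over-the-counter medicine → 0% + 2.75% transit = 2.75% → $0.53
E-reader $202.09: electronic goods → 4.75% + 0% transit = 4.75% → $9.60
Total tax = $0.51 + $1.48 + $0.30 + $0.20 + $3.40 + $0.33 + $1.27 + $0.11 + $0.45 + $0.53 + $9.60 = $18.18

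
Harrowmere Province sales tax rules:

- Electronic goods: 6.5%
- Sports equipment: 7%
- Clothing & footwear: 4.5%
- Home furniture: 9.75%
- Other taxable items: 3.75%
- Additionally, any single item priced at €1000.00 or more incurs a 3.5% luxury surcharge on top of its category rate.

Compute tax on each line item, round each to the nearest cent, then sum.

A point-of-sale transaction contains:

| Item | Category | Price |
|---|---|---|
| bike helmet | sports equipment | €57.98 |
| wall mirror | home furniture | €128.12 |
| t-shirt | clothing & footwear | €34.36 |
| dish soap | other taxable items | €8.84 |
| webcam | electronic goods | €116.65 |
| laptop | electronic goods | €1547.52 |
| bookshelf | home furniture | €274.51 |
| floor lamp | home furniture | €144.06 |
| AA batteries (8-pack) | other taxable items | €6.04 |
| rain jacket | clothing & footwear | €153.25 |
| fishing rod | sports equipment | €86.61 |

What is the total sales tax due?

€234.76

Bike helmet €57.98: sports equipment → 7% → €4.06
Wall mirror €128.12: home furniture → 9.75% → €12.49
T-shirt €34.36: clothing & footwear → 4.5% → €1.55
Dish soap €8.84: other taxable items → 3.75% → €0.33
Webcam €116.65: electronic goods → 6.5% → €7.58
Laptop €1547.52: electronic goods → 6.5% + 3.5% surcharge = 10% → €154.75
Bookshelf €274.51: home furniture → 9.75% → €26.76
Floor lamp €144.06: home furniture → 9.75% → €14.05
AA batteries (8-pack) €6.04: other taxable items → 3.75% → €0.23
Rain jacket €153.25: clothing & footwear → 4.5% → €6.90
Fishing rod €86.61: sports equipment → 7% → €6.06
Total tax = €4.06 + €12.49 + €1.55 + €0.33 + €7.58 + €154.75 + €26.76 + €14.05 + €0.23 + €6.90 + €6.06 = €234.76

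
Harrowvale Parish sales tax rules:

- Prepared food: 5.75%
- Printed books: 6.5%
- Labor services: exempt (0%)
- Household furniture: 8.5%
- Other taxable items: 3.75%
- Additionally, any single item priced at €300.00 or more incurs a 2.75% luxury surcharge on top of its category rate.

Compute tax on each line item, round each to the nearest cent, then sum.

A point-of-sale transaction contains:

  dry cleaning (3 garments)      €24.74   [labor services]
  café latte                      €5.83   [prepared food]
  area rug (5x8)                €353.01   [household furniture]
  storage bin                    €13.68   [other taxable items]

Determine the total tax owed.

€40.56

Dry cleaning (3 garments) €24.74: labor services → 0% → €0.00
Café latte €5.83: prepared food → 5.75% → €0.34
Area rug (5x8) €353.01: household furniture → 8.5% + 2.75% surcharge = 11.25% → €39.71
Storage bin €13.68: other taxable items → 3.75% → €0.51
Total tax = €0.34 + €39.71 + €0.51 = €40.56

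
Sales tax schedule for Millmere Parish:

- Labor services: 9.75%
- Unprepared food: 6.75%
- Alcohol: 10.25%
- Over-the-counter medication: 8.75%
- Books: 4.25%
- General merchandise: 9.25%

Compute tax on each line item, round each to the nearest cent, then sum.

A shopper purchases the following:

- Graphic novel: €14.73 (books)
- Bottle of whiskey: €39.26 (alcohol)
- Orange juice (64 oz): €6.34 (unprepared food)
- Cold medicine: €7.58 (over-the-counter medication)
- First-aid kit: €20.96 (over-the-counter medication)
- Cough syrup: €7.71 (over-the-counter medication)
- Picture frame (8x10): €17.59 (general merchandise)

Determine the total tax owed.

€9.87

Graphic novel €14.73: books → 4.25% → €0.63
Bottle of whiskey €39.26: alcohol → 10.25% → €4.02
Orange juice (64 oz) €6.34: unprepared food → 6.75% → €0.43
Cold medicine €7.58: over-the-counter medication → 8.75% → €0.66
First-aid kit €20.96: over-the-counter medication → 8.75% → €1.83
Cough syrup €7.71: over-the-counter medication → 8.75% → €0.67
Picture frame (8x10) €17.59: general merchandise → 9.25% → €1.63
Total tax = €0.63 + €4.02 + €0.43 + €0.66 + €1.83 + €0.67 + €1.63 = €9.87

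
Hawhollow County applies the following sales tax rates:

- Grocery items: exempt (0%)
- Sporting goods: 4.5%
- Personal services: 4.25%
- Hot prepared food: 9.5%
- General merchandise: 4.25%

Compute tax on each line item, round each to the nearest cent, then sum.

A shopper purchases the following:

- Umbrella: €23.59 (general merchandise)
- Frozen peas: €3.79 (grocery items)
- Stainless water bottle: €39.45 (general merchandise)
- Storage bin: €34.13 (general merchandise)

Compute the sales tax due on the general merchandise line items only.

Umbrella €23.59: general merchandise → 4.25% → €1.00
Stainless water bottle €39.45: general merchandise → 4.25% → €1.68
Storage bin €34.13: general merchandise → 4.25% → €1.45
Tax on general merchandise = €1.00 + €1.68 + €1.45 = €4.13

€4.13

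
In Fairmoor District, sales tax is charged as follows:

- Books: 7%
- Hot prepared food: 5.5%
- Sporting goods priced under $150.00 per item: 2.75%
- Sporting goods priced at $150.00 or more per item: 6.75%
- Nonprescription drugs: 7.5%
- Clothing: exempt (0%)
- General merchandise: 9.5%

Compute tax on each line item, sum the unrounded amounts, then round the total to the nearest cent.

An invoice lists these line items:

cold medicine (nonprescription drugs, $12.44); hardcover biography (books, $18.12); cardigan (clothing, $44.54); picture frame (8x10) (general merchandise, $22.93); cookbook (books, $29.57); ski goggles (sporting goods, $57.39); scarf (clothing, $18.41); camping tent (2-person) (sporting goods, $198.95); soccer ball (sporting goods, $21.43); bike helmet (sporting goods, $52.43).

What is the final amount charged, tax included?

Cold medicine $12.44: nonprescription drugs → 7.5% → $0.933
Hardcover biography $18.12: books → 7% → $1.2684
Cardigan $44.54: clothing → 0% → $0.00
Picture frame (8x10) $22.93: general merchandise → 9.5% → $2.17835
Cookbook $29.57: books → 7% → $2.0699
Ski goggles $57.39: sporting goods, under $150.00 → 2.75% → $1.578225
Scarf $18.41: clothing → 0% → $0.00
Camping tent (2-person) $198.95: sporting goods, $150.00 or more → 6.75% → $13.429125
Soccer ball $21.43: sporting goods, under $150.00 → 2.75% → $0.589325
Bike helmet $52.43: sporting goods, under $150.00 → 2.75% → $1.441825
Subtotal = $476.21; unrounded tax = $23.48815 → $23.49; total due = $499.70

$499.70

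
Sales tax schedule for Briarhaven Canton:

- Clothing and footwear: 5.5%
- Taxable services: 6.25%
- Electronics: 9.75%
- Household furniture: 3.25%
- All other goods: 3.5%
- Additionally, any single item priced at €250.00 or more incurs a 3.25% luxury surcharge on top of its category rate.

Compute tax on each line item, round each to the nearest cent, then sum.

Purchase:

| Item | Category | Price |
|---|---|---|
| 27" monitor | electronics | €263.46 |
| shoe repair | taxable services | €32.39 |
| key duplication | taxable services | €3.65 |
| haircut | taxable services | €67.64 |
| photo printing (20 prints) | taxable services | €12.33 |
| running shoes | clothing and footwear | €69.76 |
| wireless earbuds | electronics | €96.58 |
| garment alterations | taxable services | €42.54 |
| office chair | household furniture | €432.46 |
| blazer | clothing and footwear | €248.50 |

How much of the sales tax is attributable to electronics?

€43.67

27" monitor €263.46: electronics → 9.75% + 3.25% surcharge = 13% → €34.25
Wireless earbuds €96.58: electronics → 9.75% → €9.42
Tax on electronics = €34.25 + €9.42 = €43.67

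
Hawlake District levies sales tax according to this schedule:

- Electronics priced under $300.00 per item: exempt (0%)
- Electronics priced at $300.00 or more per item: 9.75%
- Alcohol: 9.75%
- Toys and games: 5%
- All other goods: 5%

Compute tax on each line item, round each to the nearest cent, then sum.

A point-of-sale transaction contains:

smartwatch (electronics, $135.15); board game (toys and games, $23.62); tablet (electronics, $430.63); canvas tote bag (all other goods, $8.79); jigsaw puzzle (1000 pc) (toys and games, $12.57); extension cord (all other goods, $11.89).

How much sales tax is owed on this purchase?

Smartwatch $135.15: electronics, under $300.00 → 0% → $0.00
Board game $23.62: toys and games → 5% → $1.18
Tablet $430.63: electronics, $300.00 or more → 9.75% → $41.99
Canvas tote bag $8.79: all other goods → 5% → $0.44
Jigsaw puzzle (1000 pc) $12.57: toys and games → 5% → $0.63
Extension cord $11.89: all other goods → 5% → $0.59
Total tax = $1.18 + $41.99 + $0.44 + $0.63 + $0.59 = $44.83

$44.83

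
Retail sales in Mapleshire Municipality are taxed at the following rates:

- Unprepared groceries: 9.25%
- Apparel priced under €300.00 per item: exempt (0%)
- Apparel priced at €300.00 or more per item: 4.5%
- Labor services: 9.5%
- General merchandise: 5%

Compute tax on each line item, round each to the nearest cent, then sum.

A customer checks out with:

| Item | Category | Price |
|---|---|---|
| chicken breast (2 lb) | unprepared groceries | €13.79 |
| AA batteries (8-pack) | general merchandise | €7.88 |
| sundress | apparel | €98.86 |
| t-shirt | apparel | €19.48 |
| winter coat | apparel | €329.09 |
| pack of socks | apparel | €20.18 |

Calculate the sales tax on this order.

Chicken breast (2 lb) €13.79: unprepared groceries → 9.25% → €1.28
AA batteries (8-pack) €7.88: general merchandise → 5% → €0.39
Sundress €98.86: apparel, under €300.00 → 0% → €0.00
T-shirt €19.48: apparel, under €300.00 → 0% → €0.00
Winter coat €329.09: apparel, €300.00 or more → 4.5% → €14.81
Pack of socks €20.18: apparel, under €300.00 → 0% → €0.00
Total tax = €1.28 + €0.39 + €14.81 = €16.48

€16.48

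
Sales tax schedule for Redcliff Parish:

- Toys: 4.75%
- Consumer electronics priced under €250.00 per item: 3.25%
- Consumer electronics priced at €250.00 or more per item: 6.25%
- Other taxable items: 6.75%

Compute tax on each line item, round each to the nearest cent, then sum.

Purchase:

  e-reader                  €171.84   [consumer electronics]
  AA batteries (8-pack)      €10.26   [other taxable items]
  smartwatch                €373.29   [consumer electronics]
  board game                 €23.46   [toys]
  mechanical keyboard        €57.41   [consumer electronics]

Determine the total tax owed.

€32.58

E-reader €171.84: consumer electronics, under €250.00 → 3.25% → €5.58
AA batteries (8-pack) €10.26: other taxable items → 6.75% → €0.69
Smartwatch €373.29: consumer electronics, €250.00 or more → 6.25% → €23.33
Board game €23.46: toys → 4.75% → €1.11
Mechanical keyboard €57.41: consumer electronics, under €250.00 → 3.25% → €1.87
Total tax = €5.58 + €0.69 + €23.33 + €1.11 + €1.87 = €32.58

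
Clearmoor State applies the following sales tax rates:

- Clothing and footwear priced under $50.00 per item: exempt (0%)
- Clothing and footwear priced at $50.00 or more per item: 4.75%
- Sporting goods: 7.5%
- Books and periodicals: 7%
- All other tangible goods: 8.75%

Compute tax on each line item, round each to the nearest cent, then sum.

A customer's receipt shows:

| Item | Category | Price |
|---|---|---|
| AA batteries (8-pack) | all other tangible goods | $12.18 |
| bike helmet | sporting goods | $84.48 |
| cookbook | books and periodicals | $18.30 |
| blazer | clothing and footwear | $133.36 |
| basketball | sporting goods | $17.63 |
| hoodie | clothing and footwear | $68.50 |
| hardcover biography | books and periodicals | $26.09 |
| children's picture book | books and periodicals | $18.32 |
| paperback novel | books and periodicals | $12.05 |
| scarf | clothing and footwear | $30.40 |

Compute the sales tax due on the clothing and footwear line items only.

$9.58

Blazer $133.36: clothing and footwear, $50.00 or more → 4.75% → $6.33
Hoodie $68.50: clothing and footwear, $50.00 or more → 4.75% → $3.25
Scarf $30.40: clothing and footwear, under $50.00 → 0% → $0.00
Tax on clothing and footwear = $6.33 + $3.25 + $0.00 = $9.58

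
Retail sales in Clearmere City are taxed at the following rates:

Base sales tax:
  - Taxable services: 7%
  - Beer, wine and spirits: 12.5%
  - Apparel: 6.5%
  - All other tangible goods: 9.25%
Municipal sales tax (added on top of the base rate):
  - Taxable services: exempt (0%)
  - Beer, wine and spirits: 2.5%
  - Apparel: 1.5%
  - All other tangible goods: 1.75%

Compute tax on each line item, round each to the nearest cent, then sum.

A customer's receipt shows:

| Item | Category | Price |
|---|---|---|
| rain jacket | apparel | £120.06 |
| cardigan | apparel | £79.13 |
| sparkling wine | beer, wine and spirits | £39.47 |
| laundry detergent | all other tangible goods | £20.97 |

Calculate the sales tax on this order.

Rain jacket £120.06: apparel → 6.5% + 1.5% municipal = 8% → £9.60
Cardigan £79.13: apparel → 6.5% + 1.5% municipal = 8% → £6.33
Sparkling wine £39.47: beer, wine and spirits → 12.5% + 2.5% municipal = 15% → £5.92
Laundry detergent £20.97: all other tangible goods → 9.25% + 1.75% municipal = 11% → £2.31
Total tax = £9.60 + £6.33 + £5.92 + £2.31 = £24.16

£24.16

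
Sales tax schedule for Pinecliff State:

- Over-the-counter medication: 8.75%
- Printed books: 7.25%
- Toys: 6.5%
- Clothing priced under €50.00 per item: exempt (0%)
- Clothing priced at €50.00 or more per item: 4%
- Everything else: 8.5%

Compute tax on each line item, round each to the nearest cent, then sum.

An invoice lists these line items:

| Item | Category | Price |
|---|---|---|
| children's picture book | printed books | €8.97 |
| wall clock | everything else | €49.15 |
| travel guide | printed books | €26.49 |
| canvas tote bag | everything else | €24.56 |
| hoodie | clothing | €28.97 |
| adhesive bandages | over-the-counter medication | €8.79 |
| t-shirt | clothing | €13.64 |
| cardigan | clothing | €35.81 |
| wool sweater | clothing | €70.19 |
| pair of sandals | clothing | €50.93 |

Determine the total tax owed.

€14.46

Children's picture book €8.97: printed books → 7.25% → €0.65
Wall clock €49.15: everything else → 8.5% → €4.18
Travel guide €26.49: printed books → 7.25% → €1.92
Canvas tote bag €24.56: everything else → 8.5% → €2.09
Hoodie €28.97: clothing, under €50.00 → 0% → €0.00
Adhesive bandages €8.79: over-the-counter medication → 8.75% → €0.77
T-shirt €13.64: clothing, under €50.00 → 0% → €0.00
Cardigan €35.81: clothing, under €50.00 → 0% → €0.00
Wool sweater €70.19: clothing, €50.00 or more → 4% → €2.81
Pair of sandals €50.93: clothing, €50.00 or more → 4% → €2.04
Total tax = €0.65 + €4.18 + €1.92 + €2.09 + €0.77 + €2.81 + €2.04 = €14.46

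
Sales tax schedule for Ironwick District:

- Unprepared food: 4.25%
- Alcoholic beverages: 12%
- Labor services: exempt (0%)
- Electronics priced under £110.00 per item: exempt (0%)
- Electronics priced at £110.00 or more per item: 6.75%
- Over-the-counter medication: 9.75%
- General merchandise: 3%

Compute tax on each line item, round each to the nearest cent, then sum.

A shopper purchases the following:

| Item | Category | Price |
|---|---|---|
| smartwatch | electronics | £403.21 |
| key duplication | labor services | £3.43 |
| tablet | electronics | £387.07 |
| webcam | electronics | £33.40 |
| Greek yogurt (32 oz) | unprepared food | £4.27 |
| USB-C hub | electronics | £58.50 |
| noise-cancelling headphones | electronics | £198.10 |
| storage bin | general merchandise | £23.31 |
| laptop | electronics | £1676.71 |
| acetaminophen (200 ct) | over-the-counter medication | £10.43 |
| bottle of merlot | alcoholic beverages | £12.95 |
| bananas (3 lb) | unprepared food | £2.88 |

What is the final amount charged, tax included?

£2997.73

Smartwatch £403.21: electronics, £110.00 or more → 6.75% → £27.22
Key duplication £3.43: labor services → 0% → £0.00
Tablet £387.07: electronics, £110.00 or more → 6.75% → £26.13
Webcam £33.40: electronics, under £110.00 → 0% → £0.00
Greek yogurt (32 oz) £4.27: unprepared food → 4.25% → £0.18
USB-C hub £58.50: electronics, under £110.00 → 0% → £0.00
Noise-cancelling headphones £198.10: electronics, £110.00 or more → 6.75% → £13.37
Storage bin £23.31: general merchandise → 3% → £0.70
Laptop £1676.71: electronics, £110.00 or more → 6.75% → £113.18
Acetaminophen (200 ct) £10.43: over-the-counter medication → 9.75% → £1.02
Bottle of merlot £12.95: alcoholic beverages → 12% → £1.55
Bananas (3 lb) £2.88: unprepared food → 4.25% → £0.12
Subtotal = £2814.26; tax = £183.47; total due = £2997.73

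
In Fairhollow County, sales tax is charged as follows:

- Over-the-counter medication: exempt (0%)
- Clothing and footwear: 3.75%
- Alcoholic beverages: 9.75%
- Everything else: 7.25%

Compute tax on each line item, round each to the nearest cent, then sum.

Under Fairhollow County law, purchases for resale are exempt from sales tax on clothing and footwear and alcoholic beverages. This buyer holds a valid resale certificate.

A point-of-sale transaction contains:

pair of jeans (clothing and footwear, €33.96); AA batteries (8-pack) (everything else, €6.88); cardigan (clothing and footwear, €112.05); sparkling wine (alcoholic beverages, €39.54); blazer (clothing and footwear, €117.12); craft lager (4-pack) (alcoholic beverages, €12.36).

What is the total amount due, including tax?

Pair of jeans €33.96: clothing and footwear, buyer-exempt → 0% → €0.00
AA batteries (8-pack) €6.88: everything else → 7.25% → €0.50
Cardigan €112.05: clothing and footwear, buyer-exempt → 0% → €0.00
Sparkling wine €39.54: alcoholic beverages, buyer-exempt → 0% → €0.00
Blazer €117.12: clothing and footwear, buyer-exempt → 0% → €0.00
Craft lager (4-pack) €12.36: alcoholic beverages, buyer-exempt → 0% → €0.00
Subtotal = €321.91; tax = €0.50; total due = €322.41

€322.41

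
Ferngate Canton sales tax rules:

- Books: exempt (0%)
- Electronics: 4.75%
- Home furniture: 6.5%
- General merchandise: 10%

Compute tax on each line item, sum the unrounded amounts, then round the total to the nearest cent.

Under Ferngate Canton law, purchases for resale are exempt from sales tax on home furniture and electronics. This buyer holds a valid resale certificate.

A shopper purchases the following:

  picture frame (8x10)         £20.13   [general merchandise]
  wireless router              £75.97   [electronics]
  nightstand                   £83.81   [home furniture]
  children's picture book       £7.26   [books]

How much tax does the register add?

£2.01

Picture frame (8x10) £20.13: general merchandise → 10% → £2.013
Wireless router £75.97: electronics, buyer-exempt → 0% → £0.00
Nightstand £83.81: home furniture, buyer-exempt → 0% → £0.00
Children's picture book £7.26: books → 0% → £0.00
Unrounded tax sum = £2.013 → £2.01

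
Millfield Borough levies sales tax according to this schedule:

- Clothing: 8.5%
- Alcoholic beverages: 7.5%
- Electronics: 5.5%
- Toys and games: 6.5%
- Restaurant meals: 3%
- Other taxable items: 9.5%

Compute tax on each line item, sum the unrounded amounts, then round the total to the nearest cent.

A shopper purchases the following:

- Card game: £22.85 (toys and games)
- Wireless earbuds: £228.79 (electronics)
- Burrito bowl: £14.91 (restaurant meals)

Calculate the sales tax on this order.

£14.52

Card game £22.85: toys and games → 6.5% → £1.48525
Wireless earbuds £228.79: electronics → 5.5% → £12.58345
Burrito bowl £14.91: restaurant meals → 3% → £0.4473
Unrounded tax sum = £14.516 → £14.52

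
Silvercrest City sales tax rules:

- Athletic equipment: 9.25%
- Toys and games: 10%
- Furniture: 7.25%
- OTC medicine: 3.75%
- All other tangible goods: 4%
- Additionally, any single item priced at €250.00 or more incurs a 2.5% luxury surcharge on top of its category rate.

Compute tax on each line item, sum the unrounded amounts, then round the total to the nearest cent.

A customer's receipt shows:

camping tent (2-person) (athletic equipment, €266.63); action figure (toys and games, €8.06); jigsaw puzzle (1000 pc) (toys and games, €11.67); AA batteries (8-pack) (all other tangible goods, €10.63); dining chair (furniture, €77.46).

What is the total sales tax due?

€39.34

Camping tent (2-person) €266.63: athletic equipment → 9.25% + 2.5% surcharge = 11.75% → €31.329025
Action figure €8.06: toys and games → 10% → €0.806
Jigsaw puzzle (1000 pc) €11.67: toys and games → 10% → €1.167
AA batteries (8-pack) €10.63: all other tangible goods → 4% → €0.4252
Dining chair €77.46: furniture → 7.25% → €5.61585
Unrounded tax sum = €39.343075 → €39.34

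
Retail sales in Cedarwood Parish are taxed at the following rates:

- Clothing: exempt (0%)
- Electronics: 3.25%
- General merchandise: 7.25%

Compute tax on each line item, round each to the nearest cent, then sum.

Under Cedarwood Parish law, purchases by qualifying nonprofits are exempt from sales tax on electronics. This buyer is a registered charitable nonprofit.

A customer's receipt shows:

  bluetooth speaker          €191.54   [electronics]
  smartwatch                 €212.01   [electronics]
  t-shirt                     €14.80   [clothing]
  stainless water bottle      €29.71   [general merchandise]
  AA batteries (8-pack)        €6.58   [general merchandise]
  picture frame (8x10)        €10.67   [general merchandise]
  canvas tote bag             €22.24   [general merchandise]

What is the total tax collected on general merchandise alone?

Stainless water bottle €29.71: general merchandise → 7.25% → €2.15
AA batteries (8-pack) €6.58: general merchandise → 7.25% → €0.48
Picture frame (8x10) €10.67: general merchandise → 7.25% → €0.77
Canvas tote bag €22.24: general merchandise → 7.25% → €1.61
Tax on general merchandise = €2.15 + €0.48 + €0.77 + €1.61 = €5.01

€5.01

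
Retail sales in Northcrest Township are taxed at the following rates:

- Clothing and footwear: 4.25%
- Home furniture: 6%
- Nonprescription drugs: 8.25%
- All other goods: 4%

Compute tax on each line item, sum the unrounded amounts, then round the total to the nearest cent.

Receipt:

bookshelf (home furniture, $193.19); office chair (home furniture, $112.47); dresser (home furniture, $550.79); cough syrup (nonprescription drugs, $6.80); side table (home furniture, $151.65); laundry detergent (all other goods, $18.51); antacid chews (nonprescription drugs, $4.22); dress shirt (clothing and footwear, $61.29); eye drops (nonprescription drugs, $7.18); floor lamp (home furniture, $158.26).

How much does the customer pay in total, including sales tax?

$1339.19

Bookshelf $193.19: home furniture → 6% → $11.5914
Office chair $112.47: home furniture → 6% → $6.7482
Dresser $550.79: home furniture → 6% → $33.0474
Cough syrup $6.80: nonprescription drugs → 8.25% → $0.561
Side table $151.65: home furniture → 6% → $9.099
Laundry detergent $18.51: all other goods → 4% → $0.7404
Antacid chews $4.22: nonprescription drugs → 8.25% → $0.34815
Dress shirt $61.29: clothing and footwear → 4.25% → $2.604825
Eye drops $7.18: nonprescription drugs → 8.25% → $0.59235
Floor lamp $158.26: home furniture → 6% → $9.4956
Subtotal = $1264.36; unrounded tax = $74.828325 → $74.83; total due = $1339.19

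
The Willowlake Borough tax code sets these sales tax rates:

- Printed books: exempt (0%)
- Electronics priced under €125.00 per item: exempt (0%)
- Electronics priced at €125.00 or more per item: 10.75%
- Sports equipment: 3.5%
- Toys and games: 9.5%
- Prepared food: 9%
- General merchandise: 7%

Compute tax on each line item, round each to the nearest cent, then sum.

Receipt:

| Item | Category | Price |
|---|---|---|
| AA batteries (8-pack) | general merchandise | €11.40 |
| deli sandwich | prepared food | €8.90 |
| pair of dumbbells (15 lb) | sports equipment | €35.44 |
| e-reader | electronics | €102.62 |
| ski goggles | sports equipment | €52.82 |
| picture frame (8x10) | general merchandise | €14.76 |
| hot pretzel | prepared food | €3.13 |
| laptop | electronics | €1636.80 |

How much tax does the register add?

AA batteries (8-pack) €11.40: general merchandise → 7% → €0.80
Deli sandwich €8.90: prepared food → 9% → €0.80
Pair of dumbbells (15 lb) €35.44: sports equipment → 3.5% → €1.24
E-reader €102.62: electronics, under €125.00 → 0% → €0.00
Ski goggles €52.82: sports equipment → 3.5% → €1.85
Picture frame (8x10) €14.76: general merchandise → 7% → €1.03
Hot pretzel €3.13: prepared food → 9% → €0.28
Laptop €1636.80: electronics, €125.00 or more → 10.75% → €175.96
Total tax = €0.80 + €0.80 + €1.24 + €1.85 + €1.03 + €0.28 + €175.96 = €181.96

€181.96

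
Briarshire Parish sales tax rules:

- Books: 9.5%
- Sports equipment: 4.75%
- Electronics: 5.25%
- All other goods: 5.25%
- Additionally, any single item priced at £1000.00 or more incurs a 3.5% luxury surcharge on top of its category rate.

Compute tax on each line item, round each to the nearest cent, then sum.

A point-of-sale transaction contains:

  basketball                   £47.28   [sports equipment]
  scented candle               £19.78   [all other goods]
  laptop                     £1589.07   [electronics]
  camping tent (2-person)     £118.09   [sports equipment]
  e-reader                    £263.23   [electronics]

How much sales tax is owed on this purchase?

£161.76

Basketball £47.28: sports equipment → 4.75% → £2.25
Scented candle £19.78: all other goods → 5.25% → £1.04
Laptop £1589.07: electronics → 5.25% + 3.5% surcharge = 8.75% → £139.04
Camping tent (2-person) £118.09: sports equipment → 4.75% → £5.61
E-reader £263.23: electronics → 5.25% → £13.82
Total tax = £2.25 + £1.04 + £139.04 + £5.61 + £13.82 = £161.76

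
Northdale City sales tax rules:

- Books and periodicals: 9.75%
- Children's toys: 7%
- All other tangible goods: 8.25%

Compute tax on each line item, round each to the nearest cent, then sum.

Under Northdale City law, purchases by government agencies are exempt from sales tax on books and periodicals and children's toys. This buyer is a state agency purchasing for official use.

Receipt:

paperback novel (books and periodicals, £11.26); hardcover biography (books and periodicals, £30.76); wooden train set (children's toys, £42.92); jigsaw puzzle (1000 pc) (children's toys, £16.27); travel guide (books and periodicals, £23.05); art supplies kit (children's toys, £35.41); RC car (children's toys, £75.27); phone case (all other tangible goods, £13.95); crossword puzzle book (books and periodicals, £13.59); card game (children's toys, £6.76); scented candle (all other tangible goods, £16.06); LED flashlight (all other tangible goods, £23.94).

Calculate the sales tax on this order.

Paperback novel £11.26: books and periodicals, buyer-exempt → 0% → £0.00
Hardcover biography £30.76: books and periodicals, buyer-exempt → 0% → £0.00
Wooden train set £42.92: children's toys, buyer-exempt → 0% → £0.00
Jigsaw puzzle (1000 pc) £16.27: children's toys, buyer-exempt → 0% → £0.00
Travel guide £23.05: books and periodicals, buyer-exempt → 0% → £0.00
Art supplies kit £35.41: children's toys, buyer-exempt → 0% → £0.00
RC car £75.27: children's toys, buyer-exempt → 0% → £0.00
Phone case £13.95: all other tangible goods → 8.25% → £1.15
Crossword puzzle book £13.59: books and periodicals, buyer-exempt → 0% → £0.00
Card game £6.76: children's toys, buyer-exempt → 0% → £0.00
Scented candle £16.06: all other tangible goods → 8.25% → £1.32
LED flashlight £23.94: all other tangible goods → 8.25% → £1.98
Total tax = £1.15 + £1.32 + £1.98 = £4.45

£4.45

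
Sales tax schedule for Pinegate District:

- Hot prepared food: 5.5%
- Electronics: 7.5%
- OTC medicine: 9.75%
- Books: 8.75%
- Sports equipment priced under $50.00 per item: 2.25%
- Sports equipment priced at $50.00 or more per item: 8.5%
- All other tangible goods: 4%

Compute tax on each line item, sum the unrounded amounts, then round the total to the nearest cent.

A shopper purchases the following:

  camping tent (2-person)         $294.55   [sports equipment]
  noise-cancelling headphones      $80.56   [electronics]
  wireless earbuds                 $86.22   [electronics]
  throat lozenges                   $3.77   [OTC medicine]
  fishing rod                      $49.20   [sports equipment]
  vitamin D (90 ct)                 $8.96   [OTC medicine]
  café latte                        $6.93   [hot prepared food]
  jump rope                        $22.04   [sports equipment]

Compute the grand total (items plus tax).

Camping tent (2-person) $294.55: sports equipment, $50.00 or more → 8.5% → $25.03675
Noise-cancelling headphones $80.56: electronics → 7.5% → $6.042
Wireless earbuds $86.22: electronics → 7.5% → $6.4665
Throat lozenges $3.77: OTC medicine → 9.75% → $0.367575
Fishing rod $49.20: sports equipment, under $50.00 → 2.25% → $1.107
Vitamin D (90 ct) $8.96: OTC medicine → 9.75% → $0.8736
Café latte $6.93: hot prepared food → 5.5% → $0.38115
Jump rope $22.04: sports equipment, under $50.00 → 2.25% → $0.4959
Subtotal = $552.23; unrounded tax = $40.770475 → $40.77; total due = $593.00

$593.00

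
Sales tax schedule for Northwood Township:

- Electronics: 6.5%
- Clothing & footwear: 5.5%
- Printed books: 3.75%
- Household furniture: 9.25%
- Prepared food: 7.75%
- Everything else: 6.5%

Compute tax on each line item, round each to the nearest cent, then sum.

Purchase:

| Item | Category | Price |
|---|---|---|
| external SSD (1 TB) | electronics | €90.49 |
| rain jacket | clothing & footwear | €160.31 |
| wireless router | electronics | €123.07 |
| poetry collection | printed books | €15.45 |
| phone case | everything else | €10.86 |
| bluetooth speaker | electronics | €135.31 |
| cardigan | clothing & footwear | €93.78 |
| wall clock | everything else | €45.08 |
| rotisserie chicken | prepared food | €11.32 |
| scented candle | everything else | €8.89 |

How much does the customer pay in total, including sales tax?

External SSD (1 TB) €90.49: electronics → 6.5% → €5.88
Rain jacket €160.31: clothing & footwear → 5.5% → €8.82
Wireless router €123.07: electronics → 6.5% → €8.00
Poetry collection €15.45: printed books → 3.75% → €0.58
Phone case €10.86: everything else → 6.5% → €0.71
Bluetooth speaker €135.31: electronics → 6.5% → €8.80
Cardigan €93.78: clothing & footwear → 5.5% → €5.16
Wall clock €45.08: everything else → 6.5% → €2.93
Rotisserie chicken €11.32: prepared food → 7.75% → €0.88
Scented candle €8.89: everything else → 6.5% → €0.58
Subtotal = €694.56; tax = €42.34; total due = €736.90

€736.90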